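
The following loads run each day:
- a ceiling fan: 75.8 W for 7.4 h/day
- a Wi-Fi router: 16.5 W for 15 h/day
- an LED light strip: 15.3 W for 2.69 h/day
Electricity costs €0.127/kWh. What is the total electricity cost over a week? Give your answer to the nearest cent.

ceiling fan: 75.8 W × 7.4 h × 7 d = 3,926 Wh = 3.926 kWh
Wi-Fi router: 16.5 W × 15 h × 7 d = 1,732 Wh = 1.732 kWh
LED light strip: 15.3 W × 2.69 h × 7 d = 288 Wh = 0.2881 kWh
Total energy = 3.926 + 1.732 + 0.2881 = 5.947 kWh
Cost = 5.947 kWh × €0.127 = €0.76

€0.76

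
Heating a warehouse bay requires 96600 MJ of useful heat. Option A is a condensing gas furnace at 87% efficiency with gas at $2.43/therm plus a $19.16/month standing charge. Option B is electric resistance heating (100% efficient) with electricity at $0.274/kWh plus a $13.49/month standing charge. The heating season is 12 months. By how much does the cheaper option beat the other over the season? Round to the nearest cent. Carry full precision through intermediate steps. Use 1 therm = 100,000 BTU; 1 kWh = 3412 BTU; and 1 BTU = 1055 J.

Heat load = 96600 MJ = 96,600,000,000 J / 1055 = 91,563,981 BTU
Gas: input = 91,563,981 / 0.87 = 105,245,955 BTU = 1,052 therm → 1,052 × $2.43 = $2,557.48; + 12 × $19.16 standing = $2,787.40
Electric: 91,563,981 BTU / 3412 = 26,840 kWh → × $0.274 = $7,353.03; + 12 × $13.49 standing = $7,514.91
Difference = |$2,787.40 − $7,514.91| = $4,727.51

$4727.51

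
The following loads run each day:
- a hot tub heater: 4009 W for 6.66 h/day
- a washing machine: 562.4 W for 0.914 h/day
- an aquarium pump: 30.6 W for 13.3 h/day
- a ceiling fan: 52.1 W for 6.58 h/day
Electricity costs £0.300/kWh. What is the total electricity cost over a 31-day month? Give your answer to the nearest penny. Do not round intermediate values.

£260.06

hot tub heater: 4009 W × 6.66 h × 31 d = 827,698 Wh = 827.7 kWh
washing machine: 562.4 W × 0.914 h × 31 d = 15,935 Wh = 15.94 kWh
aquarium pump: 30.6 W × 13.3 h × 31 d = 12,616 Wh = 12.62 kWh
ceiling fan: 52.1 W × 6.58 h × 31 d = 10,627 Wh = 10.63 kWh
Total energy = 827.7 + 15.94 + 12.62 + 10.63 = 866.9 kWh
Cost = 866.9 kWh × £0.300 = £260.06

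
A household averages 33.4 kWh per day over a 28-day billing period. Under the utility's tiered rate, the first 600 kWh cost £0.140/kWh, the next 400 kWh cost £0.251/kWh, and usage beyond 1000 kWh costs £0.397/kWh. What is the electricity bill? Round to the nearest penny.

Usage = 33.4 kWh/day × 28 days = 935.2 kWh
First 600 kWh × £0.140 = £84.00
Next 335.2 kWh × £0.251 = £84.14
Remaining tier: 0 kWh (not reached)
Total = £168.14

£168.14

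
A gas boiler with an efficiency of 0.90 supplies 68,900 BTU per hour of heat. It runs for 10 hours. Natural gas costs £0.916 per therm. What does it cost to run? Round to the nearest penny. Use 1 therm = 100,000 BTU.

Heat delivered = 68,900 BTU/h × 10 h = 689,000 BTU
Gas input = 689,000 / 0.90 = 765,556 BTU
= 765,556 / 100,000 = 7.656 therm
Cost = 7.656 × £0.916/therm = £7.01

£7.01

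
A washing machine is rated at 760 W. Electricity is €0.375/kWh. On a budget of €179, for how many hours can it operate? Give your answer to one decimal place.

628.1 h

Energy budget = €179 / €0.375 per kWh = 477.3 kWh = 477,333 Wh
Runtime = 477,333 Wh / 760 W = 628.1 h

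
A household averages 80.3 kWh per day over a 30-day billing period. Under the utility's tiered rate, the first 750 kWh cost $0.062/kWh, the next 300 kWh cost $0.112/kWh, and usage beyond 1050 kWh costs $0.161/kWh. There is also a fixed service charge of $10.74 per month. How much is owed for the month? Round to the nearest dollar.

Usage = 80.3 kWh/day × 30 days = 2409 kWh
First 750 kWh × $0.062 = $46.50
Next 300 kWh × $0.112 = $33.60
Remaining 1359 kWh × $0.161 = $218.80
Energy charge = $298.90; + service $10.74 = $309.64 ≈ $310

$310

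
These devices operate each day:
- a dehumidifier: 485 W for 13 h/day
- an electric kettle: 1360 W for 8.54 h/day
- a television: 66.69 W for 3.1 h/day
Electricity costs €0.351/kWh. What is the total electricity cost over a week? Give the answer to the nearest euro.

€45

dehumidifier: 485 W × 13 h × 7 d = 44,135 Wh = 44.13 kWh
electric kettle: 1360 W × 8.54 h × 7 d = 81,301 Wh = 81.3 kWh
television: 66.69 W × 3.1 h × 7 d = 1,447 Wh = 1.447 kWh
Total energy = 44.13 + 81.3 + 1.447 = 126.9 kWh
Cost = 126.9 kWh × €0.351 = €44.54 ≈ €45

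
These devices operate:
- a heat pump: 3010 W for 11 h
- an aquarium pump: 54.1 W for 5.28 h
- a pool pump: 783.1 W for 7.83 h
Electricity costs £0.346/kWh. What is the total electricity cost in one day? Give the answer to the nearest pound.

£14

heat pump: 3010 W × 11 h = 33,110 Wh = 33.11 kWh
aquarium pump: 54.1 W × 5.28 h = 286 Wh = 0.2856 kWh
pool pump: 783.1 W × 7.83 h = 6,132 Wh = 6.132 kWh
Total energy = 33.11 + 0.2856 + 6.132 = 39.53 kWh
Cost = 39.53 kWh × £0.346 = £13.68 ≈ £14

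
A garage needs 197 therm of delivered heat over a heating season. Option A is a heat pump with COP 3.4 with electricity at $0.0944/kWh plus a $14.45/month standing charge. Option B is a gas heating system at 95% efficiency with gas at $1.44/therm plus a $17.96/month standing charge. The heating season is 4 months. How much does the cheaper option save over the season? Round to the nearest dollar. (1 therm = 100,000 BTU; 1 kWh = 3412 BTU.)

Heat load = 197 therm × 100,000 = 19,700,000 BTU
Gas: input = 19,700,000 / 0.95 = 20,736,842 BTU = 207.4 therm → 207.4 × $1.44 = $298.61; + 4 × $17.96 standing = $370.45
Heat pump: 19,700,000 BTU / 3412 = 5,774 kWh heat; / 3.4 = 1,698 kWh in → × $0.0944 = $160.31; + 4 × $14.45 standing = $218.11
Difference = |$370.45 − $218.11| = $152.34 ≈ $152

$152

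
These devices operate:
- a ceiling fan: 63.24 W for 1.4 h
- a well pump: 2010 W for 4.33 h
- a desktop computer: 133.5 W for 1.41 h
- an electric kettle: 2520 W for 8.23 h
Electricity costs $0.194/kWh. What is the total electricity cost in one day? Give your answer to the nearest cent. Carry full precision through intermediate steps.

ceiling fan: 63.24 W × 1.4 h = 89 Wh = 0.08854 kWh
well pump: 2010 W × 4.33 h = 8,703 Wh = 8.703 kWh
desktop computer: 133.5 W × 1.41 h = 188 Wh = 0.1882 kWh
electric kettle: 2520 W × 8.23 h = 20,740 Wh = 20.74 kWh
Total energy = 0.08854 + 8.703 + 0.1882 + 20.74 = 29.72 kWh
Cost = 29.72 kWh × $0.194 = $5.77

$5.77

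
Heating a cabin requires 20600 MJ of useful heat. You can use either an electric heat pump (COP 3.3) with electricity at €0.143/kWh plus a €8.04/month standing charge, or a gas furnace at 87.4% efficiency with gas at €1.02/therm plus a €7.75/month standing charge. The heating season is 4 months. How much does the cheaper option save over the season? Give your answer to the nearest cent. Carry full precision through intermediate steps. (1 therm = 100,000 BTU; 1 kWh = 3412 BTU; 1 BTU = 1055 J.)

€21.27

Heat load = 20600 MJ = 20,600,000,000 J / 1055 = 19,526,066 BTU
Gas: input = 19,526,066 / 0.874 = 22,341,037 BTU = 223.4 therm → 223.4 × €1.02 = €227.88; + 4 × €7.75 standing = €258.88
Heat pump: 19,526,066 BTU / 3412 = 5,723 kWh heat; / 3.3 = 1,734 kWh in → × €0.143 = €247.99; + 4 × €8.04 standing = €280.15
Difference = |€258.88 − €280.15| = €21.27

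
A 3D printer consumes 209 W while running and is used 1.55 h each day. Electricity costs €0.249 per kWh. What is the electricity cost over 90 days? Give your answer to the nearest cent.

€7.26

Energy = 209 W × 1.55 h/day × 90 days = 29,156 Wh = 29.16 kWh
Cost = 29.16 kWh × €0.249/kWh = €7.26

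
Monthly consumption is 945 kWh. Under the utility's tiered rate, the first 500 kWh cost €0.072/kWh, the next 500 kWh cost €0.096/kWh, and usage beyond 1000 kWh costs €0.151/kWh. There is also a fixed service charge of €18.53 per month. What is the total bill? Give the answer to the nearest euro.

€97

First 500 kWh × €0.072 = €36.00
Next 445 kWh × €0.096 = €42.72
Remaining tier: 0 kWh (not reached)
Energy charge = €78.72; + service €18.53 = €97.25 ≈ €97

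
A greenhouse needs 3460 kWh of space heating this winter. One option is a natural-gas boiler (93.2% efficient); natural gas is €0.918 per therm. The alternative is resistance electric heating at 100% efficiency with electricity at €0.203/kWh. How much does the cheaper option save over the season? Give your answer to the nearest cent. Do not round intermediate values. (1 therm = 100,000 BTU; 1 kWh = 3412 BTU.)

Heat load = 3460 kWh × 3412 = 11,805,520 BTU
Gas: input = 11,805,520 / 0.932 = 12,666,867 BTU = 126.7 therm → 126.7 × €0.918 = €116.28
Electric: 11,805,520 BTU / 3412 = 3,460 kWh → × €0.203 = €702.38
Difference = |€116.28 − €702.38| = €586.10

€586.10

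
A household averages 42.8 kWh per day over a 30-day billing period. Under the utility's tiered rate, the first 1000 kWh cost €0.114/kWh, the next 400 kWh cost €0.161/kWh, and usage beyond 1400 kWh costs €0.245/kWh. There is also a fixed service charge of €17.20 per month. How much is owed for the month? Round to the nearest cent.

Usage = 42.8 kWh/day × 30 days = 1284 kWh
First 1000 kWh × €0.114 = €114.00
Next 284 kWh × €0.161 = €45.72
Remaining tier: 0 kWh (not reached)
Energy charge = €159.72; + service €17.20 = €176.92

€176.92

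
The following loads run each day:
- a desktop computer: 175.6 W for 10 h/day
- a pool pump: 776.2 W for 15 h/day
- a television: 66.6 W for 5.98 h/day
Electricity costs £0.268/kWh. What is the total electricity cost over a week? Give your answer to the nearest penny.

desktop computer: 175.6 W × 10 h × 7 d = 12,292 Wh = 12.29 kWh
pool pump: 776.2 W × 15 h × 7 d = 81,501 Wh = 81.5 kWh
television: 66.6 W × 5.98 h × 7 d = 2,788 Wh = 2.788 kWh
Total energy = 12.29 + 81.5 + 2.788 = 96.58 kWh
Cost = 96.58 kWh × £0.268 = £25.88

£25.88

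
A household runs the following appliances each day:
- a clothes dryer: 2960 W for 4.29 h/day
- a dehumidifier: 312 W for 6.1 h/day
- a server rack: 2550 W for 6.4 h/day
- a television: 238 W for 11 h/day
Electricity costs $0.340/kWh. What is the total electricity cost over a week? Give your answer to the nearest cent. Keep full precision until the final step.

clothes dryer: 2960 W × 4.29 h × 7 d = 88,889 Wh = 88.89 kWh
dehumidifier: 312 W × 6.1 h × 7 d = 13,322 Wh = 13.32 kWh
server rack: 2550 W × 6.4 h × 7 d = 114,240 Wh = 114.2 kWh
television: 238 W × 11 h × 7 d = 18,326 Wh = 18.33 kWh
Total energy = 88.89 + 13.32 + 114.2 + 18.33 = 234.8 kWh
Cost = 234.8 kWh × $0.340 = $79.82

$79.82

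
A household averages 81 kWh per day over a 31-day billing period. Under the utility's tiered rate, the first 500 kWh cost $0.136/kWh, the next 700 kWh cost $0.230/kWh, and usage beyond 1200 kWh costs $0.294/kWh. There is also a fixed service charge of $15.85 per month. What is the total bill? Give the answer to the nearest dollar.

Usage = 81 kWh/day × 31 days = 2511 kWh
First 500 kWh × $0.136 = $68.00
Next 700 kWh × $0.230 = $161.00
Remaining 1311 kWh × $0.294 = $385.43
Energy charge = $614.43; + service $15.85 = $630.28 ≈ $630

$630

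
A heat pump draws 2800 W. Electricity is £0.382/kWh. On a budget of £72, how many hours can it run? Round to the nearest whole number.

Energy budget = £72 / £0.382 per kWh = 188.5 kWh = 188,482 Wh
Runtime = 188,482 Wh / 2800 W = 67.31 h

67 h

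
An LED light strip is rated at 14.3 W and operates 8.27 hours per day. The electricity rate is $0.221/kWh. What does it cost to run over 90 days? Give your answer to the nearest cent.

Energy = 14.3 W × 8.27 h/day × 90 days = 10,643 Wh = 10.64 kWh
Cost = 10.64 kWh × $0.221/kWh = $2.35

$2.35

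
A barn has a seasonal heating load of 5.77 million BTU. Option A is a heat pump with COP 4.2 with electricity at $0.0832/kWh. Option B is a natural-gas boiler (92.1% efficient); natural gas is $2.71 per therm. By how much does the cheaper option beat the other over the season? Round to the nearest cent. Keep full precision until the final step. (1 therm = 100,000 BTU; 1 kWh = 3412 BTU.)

Heat load = 5.77 × 10⁶ BTU = 5,770,000 BTU
Gas: input = 5,770,000 / 0.921 = 6,264,929 BTU = 62.65 therm → 62.65 × $2.71 = $169.78
Heat pump: 5,770,000 BTU / 3412 = 1,691 kWh heat; / 4.2 = 402.6 kWh in → × $0.0832 = $33.50
Difference = |$169.78 − $33.50| = $136.28

$136.28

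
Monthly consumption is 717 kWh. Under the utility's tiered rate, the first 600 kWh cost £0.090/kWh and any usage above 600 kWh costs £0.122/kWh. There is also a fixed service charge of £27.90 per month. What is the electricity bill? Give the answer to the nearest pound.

£96

First 600 kWh × £0.090 = £54.00
Remaining 117 kWh × £0.122 = £14.27
Energy charge = £68.27; + service £27.90 = £96.17 ≈ £96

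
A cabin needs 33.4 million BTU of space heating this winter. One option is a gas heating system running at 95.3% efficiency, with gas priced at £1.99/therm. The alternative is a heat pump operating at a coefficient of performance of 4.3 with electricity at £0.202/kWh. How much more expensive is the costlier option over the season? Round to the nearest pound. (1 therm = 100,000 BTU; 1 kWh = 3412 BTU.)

£238

Heat load = 33.4 × 10⁶ BTU = 33,400,000 BTU
Gas: input = 33,400,000 / 0.953 = 35,047,219 BTU = 350.5 therm → 350.5 × £1.99 = £697.44
Heat pump: 33,400,000 BTU / 3412 = 9,789 kWh heat; / 4.3 = 2,277 kWh in → × £0.202 = £459.85
Difference = |£697.44 − £459.85| = £237.59 ≈ £238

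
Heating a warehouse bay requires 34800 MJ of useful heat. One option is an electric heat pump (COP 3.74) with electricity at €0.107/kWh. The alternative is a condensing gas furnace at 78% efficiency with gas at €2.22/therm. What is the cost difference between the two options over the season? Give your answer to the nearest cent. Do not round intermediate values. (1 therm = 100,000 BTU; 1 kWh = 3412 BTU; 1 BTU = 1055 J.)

Heat load = 34800 MJ = 34,800,000,000 J / 1055 = 32,985,782 BTU
Gas: input = 32,985,782 / 0.780 = 42,289,464 BTU = 422.9 therm → 422.9 × €2.22 = €938.83
Heat pump: 32,985,782 BTU / 3412 = 9,668 kWh heat; / 3.74 = 2,585 kWh in → × €0.107 = €276.59
Difference = |€938.83 − €276.59| = €662.24

€662.24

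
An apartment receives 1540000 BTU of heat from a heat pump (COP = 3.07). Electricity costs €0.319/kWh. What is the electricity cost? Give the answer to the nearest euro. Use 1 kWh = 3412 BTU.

Heat delivered = 1,540,000 BTU / 3412 = 451.3 kWh
Electrical input = 451.3 kWh / 3.07 = 147 kWh
Cost = 147 × €0.319/kWh = €46.90 ≈ €47

€47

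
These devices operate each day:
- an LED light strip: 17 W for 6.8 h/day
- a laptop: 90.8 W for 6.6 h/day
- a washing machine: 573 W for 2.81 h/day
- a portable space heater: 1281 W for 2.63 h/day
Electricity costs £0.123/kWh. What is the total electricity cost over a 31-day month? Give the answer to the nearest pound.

LED light strip: 17 W × 6.8 h × 31 d = 3,584 Wh = 3.584 kWh
laptop: 90.8 W × 6.6 h × 31 d = 18,578 Wh = 18.58 kWh
washing machine: 573 W × 2.81 h × 31 d = 49,914 Wh = 49.91 kWh
portable space heater: 1281 W × 2.63 h × 31 d = 104,440 Wh = 104.4 kWh
Total energy = 3.584 + 18.58 + 49.91 + 104.4 = 176.5 kWh
Cost = 176.5 kWh × £0.123 = £21.71 ≈ £22

£22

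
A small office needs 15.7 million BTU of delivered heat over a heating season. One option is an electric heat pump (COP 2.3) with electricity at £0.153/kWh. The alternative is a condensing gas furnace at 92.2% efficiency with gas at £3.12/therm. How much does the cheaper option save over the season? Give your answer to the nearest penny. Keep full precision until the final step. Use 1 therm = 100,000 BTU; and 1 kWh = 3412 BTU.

£225.19

Heat load = 15.7 × 10⁶ BTU = 15,700,000 BTU
Gas: input = 15,700,000 / 0.922 = 17,028,200 BTU = 170.3 therm → 170.3 × £3.12 = £531.28
Heat pump: 15,700,000 BTU / 3412 = 4,601 kWh heat; / 2.3 = 2,001 kWh in → × £0.153 = £306.09
Difference = |£531.28 − £306.09| = £225.19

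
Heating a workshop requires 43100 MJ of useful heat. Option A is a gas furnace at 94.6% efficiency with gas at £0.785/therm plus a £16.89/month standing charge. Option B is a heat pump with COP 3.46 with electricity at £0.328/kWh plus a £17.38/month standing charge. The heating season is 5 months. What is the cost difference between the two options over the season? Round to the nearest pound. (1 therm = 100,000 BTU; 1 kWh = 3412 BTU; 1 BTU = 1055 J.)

£798

Heat load = 43100 MJ = 43,100,000,000 J / 1055 = 40,853,081 BTU
Gas: input = 40,853,081 / 0.946 = 43,185,075 BTU = 431.9 therm → 431.9 × £0.785 = £339.00; + 5 × £16.89 standing = £423.45
Heat pump: 40,853,081 BTU / 3412 = 11,970 kWh heat; / 3.46 = 3,461 kWh in → × £0.328 = £1,135.05; + 5 × £17.38 standing = £1,221.95
Difference = |£423.45 − £1,221.95| = £798.49 ≈ £798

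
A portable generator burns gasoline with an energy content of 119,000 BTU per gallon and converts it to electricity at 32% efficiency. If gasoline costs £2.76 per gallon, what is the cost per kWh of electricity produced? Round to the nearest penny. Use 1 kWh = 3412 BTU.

£0.25

Electrical output per gallon = 119,000 BTU × 0.32 / 3412 BTU/kWh = 11.16 kWh
Cost per kWh = £2.76 / 11.16 kWh = £0.247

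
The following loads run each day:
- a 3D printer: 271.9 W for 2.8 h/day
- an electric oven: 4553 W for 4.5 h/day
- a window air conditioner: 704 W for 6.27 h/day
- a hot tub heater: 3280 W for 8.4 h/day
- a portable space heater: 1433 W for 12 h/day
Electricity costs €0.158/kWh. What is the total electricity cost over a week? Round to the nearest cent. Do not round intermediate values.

€77.88

3D printer: 271.9 W × 2.8 h × 7 d = 5,329 Wh = 5.329 kWh
electric oven: 4553 W × 4.5 h × 7 d = 143,420 Wh = 143.4 kWh
window air conditioner: 704 W × 6.27 h × 7 d = 30,899 Wh = 30.9 kWh
hot tub heater: 3280 W × 8.4 h × 7 d = 192,864 Wh = 192.9 kWh
portable space heater: 1433 W × 12 h × 7 d = 120,372 Wh = 120.4 kWh
Total energy = 5.329 + 143.4 + 30.9 + 192.9 + 120.4 = 492.9 kWh
Cost = 492.9 kWh × €0.158 = €77.88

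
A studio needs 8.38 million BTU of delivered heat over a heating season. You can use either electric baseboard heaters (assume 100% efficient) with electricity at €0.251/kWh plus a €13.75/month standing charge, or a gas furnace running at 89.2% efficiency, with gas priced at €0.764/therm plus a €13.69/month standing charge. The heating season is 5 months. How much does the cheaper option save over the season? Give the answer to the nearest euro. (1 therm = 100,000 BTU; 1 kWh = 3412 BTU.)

€545

Heat load = 8.38 × 10⁶ BTU = 8,380,000 BTU
Gas: input = 8,380,000 / 0.892 = 9,394,619 BTU = 93.95 therm → 93.95 × €0.764 = €71.77; + 5 × €13.69 standing = €140.22
Electric: 8,380,000 BTU / 3412 = 2,456 kWh → × €0.251 = €616.47; + 5 × €13.75 standing = €685.22
Difference = |€140.22 − €685.22| = €544.99 ≈ €545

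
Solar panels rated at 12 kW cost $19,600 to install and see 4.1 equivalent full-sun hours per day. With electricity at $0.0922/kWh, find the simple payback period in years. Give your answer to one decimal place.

Daily generation = 12 kW × 4.1 h = 49.2 kWh
Annual generation = 49.2 × 365 = 17958 kWh
Annual savings = 17958 × $0.0922 = $1,655.73
Payback = $19,600 / $1,655.73 = 11.8 years

11.8 years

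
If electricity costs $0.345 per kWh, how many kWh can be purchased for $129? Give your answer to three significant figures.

374 kWh

$129 / $0.345 per kWh = 373.9 kWh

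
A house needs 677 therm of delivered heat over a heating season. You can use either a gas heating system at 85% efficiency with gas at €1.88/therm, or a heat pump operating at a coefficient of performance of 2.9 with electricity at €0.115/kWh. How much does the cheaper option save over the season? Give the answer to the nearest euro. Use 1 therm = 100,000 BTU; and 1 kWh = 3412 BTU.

€711

Heat load = 677 therm × 100,000 = 67,700,000 BTU
Gas: input = 67,700,000 / 0.85 = 79,647,059 BTU = 796.5 therm → 796.5 × €1.88 = €1,497.36
Heat pump: 67,700,000 BTU / 3412 = 19,840 kWh heat; / 2.9 = 6,842 kWh in → × €0.115 = €786.83
Difference = |€1,497.36 − €786.83| = €710.54 ≈ €711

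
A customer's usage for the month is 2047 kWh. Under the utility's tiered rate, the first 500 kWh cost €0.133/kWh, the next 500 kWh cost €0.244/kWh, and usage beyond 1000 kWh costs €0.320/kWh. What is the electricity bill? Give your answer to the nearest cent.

€523.54

First 500 kWh × €0.133 = €66.50
Next 500 kWh × €0.244 = €122.00
Remaining 1047 kWh × €0.320 = €335.04
Total = €523.54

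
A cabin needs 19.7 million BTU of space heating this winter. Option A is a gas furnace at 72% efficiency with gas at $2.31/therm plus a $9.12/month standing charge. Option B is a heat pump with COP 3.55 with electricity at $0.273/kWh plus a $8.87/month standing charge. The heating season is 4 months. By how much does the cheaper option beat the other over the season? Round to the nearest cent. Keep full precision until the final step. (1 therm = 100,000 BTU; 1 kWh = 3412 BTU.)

Heat load = 19.7 × 10⁶ BTU = 19,700,000 BTU
Gas: input = 19,700,000 / 0.72 = 27,361,111 BTU = 273.6 therm → 273.6 × $2.31 = $632.04; + 4 × $9.12 standing = $668.52
Heat pump: 19,700,000 BTU / 3412 = 5,774 kWh heat; / 3.55 = 1,626 kWh in → × $0.273 = $444.01; + 4 × $8.87 standing = $479.49
Difference = |$668.52 − $479.49| = $189.03

$189.03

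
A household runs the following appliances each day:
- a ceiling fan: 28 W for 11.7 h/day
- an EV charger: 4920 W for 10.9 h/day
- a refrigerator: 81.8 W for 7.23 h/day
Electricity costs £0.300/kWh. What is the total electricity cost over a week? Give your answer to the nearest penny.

£114.55

ceiling fan: 28 W × 11.7 h × 7 d = 2,293 Wh = 2.293 kWh
EV charger: 4920 W × 10.9 h × 7 d = 375,396 Wh = 375.4 kWh
refrigerator: 81.8 W × 7.23 h × 7 d = 4,140 Wh = 4.14 kWh
Total energy = 2.293 + 375.4 + 4.14 = 381.8 kWh
Cost = 381.8 kWh × £0.300 = £114.55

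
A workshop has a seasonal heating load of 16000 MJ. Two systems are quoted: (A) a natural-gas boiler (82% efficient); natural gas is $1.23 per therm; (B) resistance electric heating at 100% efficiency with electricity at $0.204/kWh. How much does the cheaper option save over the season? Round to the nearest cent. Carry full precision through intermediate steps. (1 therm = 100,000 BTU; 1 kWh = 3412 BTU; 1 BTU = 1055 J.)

Heat load = 16000 MJ = 16,000,000,000 J / 1055 = 15,165,877 BTU
Gas: input = 15,165,877 / 0.82 = 18,494,972 BTU = 184.9 therm → 184.9 × $1.23 = $227.49
Electric: 15,165,877 BTU / 3412 = 4,445 kWh → × $0.204 = $906.75
Difference = |$227.49 − $906.75| = $679.26

$679.26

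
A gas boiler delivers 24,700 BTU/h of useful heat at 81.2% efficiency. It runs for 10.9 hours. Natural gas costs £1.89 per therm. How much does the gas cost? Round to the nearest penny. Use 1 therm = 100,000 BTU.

Heat delivered = 24,700 BTU/h × 10.9 h = 269,230 BTU
Gas input = 269,230 / 0.812 = 331,564 BTU
= 331,564 / 100,000 = 3.316 therm
Cost = 3.316 × £1.89/therm = £6.27

£6.27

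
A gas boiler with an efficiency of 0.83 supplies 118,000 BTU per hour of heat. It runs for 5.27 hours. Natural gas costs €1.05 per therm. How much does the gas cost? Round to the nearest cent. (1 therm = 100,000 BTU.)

Heat delivered = 118,000 BTU/h × 5.27 h = 621,860 BTU
Gas input = 621,860 / 0.83 = 749,229 BTU
= 749,229 / 100,000 = 7.492 therm
Cost = 7.492 × €1.05/therm = €7.87

€7.87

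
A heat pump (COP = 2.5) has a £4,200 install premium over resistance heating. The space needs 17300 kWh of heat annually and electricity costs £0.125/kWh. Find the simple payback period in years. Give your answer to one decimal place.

3.2 years

Resistance: 17300 kWh × £0.125 = £2,162.50/yr
Heat pump: 17300 / 2.5 = 6920 kWh in → × £0.125 = £865.00/yr
Annual savings = £1,297.50
Payback = £4,200 / £1,297.50 = 3.24 years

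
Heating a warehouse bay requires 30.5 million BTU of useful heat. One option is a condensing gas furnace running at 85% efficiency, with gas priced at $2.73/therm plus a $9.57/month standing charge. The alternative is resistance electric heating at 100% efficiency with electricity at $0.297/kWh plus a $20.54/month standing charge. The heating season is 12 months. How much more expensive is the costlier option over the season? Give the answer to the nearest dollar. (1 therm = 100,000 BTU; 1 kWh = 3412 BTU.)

Heat load = 30.5 × 10⁶ BTU = 30,500,000 BTU
Gas: input = 30,500,000 / 0.85 = 35,882,353 BTU = 358.8 therm → 358.8 × $2.73 = $979.59; + 12 × $9.57 standing = $1,094.43
Electric: 30,500,000 BTU / 3412 = 8,939 kWh → × $0.297 = $2,654.89; + 12 × $20.54 standing = $2,901.37
Difference = |$1,094.43 − $2,901.37| = $1,806.95 ≈ $1807

$1807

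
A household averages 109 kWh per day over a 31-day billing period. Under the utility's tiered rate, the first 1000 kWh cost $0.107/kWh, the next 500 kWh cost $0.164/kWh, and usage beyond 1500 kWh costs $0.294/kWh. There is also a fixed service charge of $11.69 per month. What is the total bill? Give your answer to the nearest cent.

$753.12

Usage = 109 kWh/day × 31 days = 3379 kWh
First 1000 kWh × $0.107 = $107.00
Next 500 kWh × $0.164 = $82.00
Remaining 1879 kWh × $0.294 = $552.43
Energy charge = $741.43; + service $11.69 = $753.12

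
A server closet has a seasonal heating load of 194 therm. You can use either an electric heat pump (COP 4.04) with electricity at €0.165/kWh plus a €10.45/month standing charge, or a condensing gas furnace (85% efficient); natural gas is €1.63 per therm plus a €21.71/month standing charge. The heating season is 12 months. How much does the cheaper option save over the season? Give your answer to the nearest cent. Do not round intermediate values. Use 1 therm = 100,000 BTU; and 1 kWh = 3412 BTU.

Heat load = 194 therm × 100,000 = 19,400,000 BTU
Gas: input = 19,400,000 / 0.85 = 22,823,529 BTU = 228.2 therm → 228.2 × €1.63 = €372.02; + 12 × €21.71 standing = €632.54
Heat pump: 19,400,000 BTU / 3412 = 5,686 kWh heat; / 4.04 = 1,407 kWh in → × €0.165 = €232.22; + 12 × €10.45 standing = €357.62
Difference = |€632.54 − €357.62| = €274.93

€274.93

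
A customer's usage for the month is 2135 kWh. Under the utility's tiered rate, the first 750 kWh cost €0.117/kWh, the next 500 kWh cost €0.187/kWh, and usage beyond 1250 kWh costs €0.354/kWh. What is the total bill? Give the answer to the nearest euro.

€495

First 750 kWh × €0.117 = €87.75
Next 500 kWh × €0.187 = €93.50
Remaining 885 kWh × €0.354 = €313.29
Total = €494.54 ≈ €495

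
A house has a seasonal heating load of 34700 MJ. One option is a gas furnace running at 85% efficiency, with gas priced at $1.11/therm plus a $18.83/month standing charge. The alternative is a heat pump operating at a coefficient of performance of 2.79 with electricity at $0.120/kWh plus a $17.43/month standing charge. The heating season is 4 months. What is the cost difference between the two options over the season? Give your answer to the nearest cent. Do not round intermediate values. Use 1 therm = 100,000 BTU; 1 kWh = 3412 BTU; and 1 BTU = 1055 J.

$20.50

Heat load = 34700 MJ = 34,700,000,000 J / 1055 = 32,890,995 BTU
Gas: input = 32,890,995 / 0.85 = 38,695,289 BTU = 387 therm → 387 × $1.11 = $429.52; + 4 × $18.83 standing = $504.84
Heat pump: 32,890,995 BTU / 3412 = 9,640 kWh heat; / 2.79 = 3,455 kWh in → × $0.120 = $414.62; + 4 × $17.43 standing = $484.34
Difference = |$504.84 − $484.34| = $20.50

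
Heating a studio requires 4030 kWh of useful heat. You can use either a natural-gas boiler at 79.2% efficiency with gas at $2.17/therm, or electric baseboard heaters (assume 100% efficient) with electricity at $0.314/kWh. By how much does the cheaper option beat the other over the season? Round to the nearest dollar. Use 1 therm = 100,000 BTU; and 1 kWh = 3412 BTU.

$889

Heat load = 4030 kWh × 3412 = 13,750,360 BTU
Gas: input = 13,750,360 / 0.792 = 17,361,566 BTU = 173.6 therm → 173.6 × $2.17 = $376.75
Electric: 13,750,360 BTU / 3412 = 4,030 kWh → × $0.314 = $1,265.42
Difference = |$376.75 − $1,265.42| = $888.67 ≈ $889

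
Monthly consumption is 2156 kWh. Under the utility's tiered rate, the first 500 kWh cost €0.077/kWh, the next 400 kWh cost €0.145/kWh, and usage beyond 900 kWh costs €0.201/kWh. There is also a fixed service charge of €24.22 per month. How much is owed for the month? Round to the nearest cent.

First 500 kWh × €0.077 = €38.50
Next 400 kWh × €0.145 = €58.00
Remaining 1256 kWh × €0.201 = €252.46
Energy charge = €348.96; + service €24.22 = €373.18

€373.18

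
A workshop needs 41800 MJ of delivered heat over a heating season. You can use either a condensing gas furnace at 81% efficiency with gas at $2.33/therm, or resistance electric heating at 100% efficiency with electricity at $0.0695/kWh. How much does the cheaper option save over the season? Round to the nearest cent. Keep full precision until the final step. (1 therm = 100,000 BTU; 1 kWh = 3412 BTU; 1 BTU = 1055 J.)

Heat load = 41800 MJ = 41,800,000,000 J / 1055 = 39,620,853 BTU
Gas: input = 39,620,853 / 0.81 = 48,914,633 BTU = 489.1 therm → 489.1 × $2.33 = $1,139.71
Electric: 39,620,853 BTU / 3412 = 11,610 kWh → × $0.0695 = $807.05
Difference = |$1,139.71 − $807.05| = $332.66

$332.66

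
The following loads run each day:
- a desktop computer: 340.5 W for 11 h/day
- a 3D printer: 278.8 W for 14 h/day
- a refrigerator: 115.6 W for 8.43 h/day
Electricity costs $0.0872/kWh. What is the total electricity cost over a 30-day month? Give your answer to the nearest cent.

$22.56

desktop computer: 340.5 W × 11 h × 30 d = 112,365 Wh = 112.4 kWh
3D printer: 278.8 W × 14 h × 30 d = 117,096 Wh = 117.1 kWh
refrigerator: 115.6 W × 8.43 h × 30 d = 29,235 Wh = 29.24 kWh
Total energy = 112.4 + 117.1 + 29.24 = 258.7 kWh
Cost = 258.7 kWh × $0.0872 = $22.56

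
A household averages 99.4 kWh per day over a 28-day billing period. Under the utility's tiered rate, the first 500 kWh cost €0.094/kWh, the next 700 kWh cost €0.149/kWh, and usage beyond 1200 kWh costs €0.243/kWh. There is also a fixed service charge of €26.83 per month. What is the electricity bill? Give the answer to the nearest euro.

€563

Usage = 99.4 kWh/day × 28 days = 2783.2 kWh
First 500 kWh × €0.094 = €47.00
Next 700 kWh × €0.149 = €104.30
Remaining 1583.2 kWh × €0.243 = €384.72
Energy charge = €536.02; + service €26.83 = €562.85 ≈ €563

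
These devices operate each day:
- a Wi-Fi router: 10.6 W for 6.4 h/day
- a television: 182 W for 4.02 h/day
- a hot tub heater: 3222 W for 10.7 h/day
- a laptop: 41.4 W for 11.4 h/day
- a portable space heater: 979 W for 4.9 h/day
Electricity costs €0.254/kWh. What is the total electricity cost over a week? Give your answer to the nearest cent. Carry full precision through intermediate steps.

€72.09

Wi-Fi router: 10.6 W × 6.4 h × 7 d = 475 Wh = 0.4749 kWh
television: 182 W × 4.02 h × 7 d = 5,121 Wh = 5.121 kWh
hot tub heater: 3222 W × 10.7 h × 7 d = 241,328 Wh = 241.3 kWh
laptop: 41.4 W × 11.4 h × 7 d = 3,304 Wh = 3.304 kWh
portable space heater: 979 W × 4.9 h × 7 d = 33,580 Wh = 33.58 kWh
Total energy = 0.4749 + 5.121 + 241.3 + 3.304 + 33.58 = 283.8 kWh
Cost = 283.8 kWh × €0.254 = €72.09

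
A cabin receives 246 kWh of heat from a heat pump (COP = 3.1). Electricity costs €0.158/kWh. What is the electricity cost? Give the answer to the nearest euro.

Electrical input = 246 kWh / 3.1 = 79.35 kWh
Cost = 79.35 × €0.158/kWh = €12.54 ≈ €13

€13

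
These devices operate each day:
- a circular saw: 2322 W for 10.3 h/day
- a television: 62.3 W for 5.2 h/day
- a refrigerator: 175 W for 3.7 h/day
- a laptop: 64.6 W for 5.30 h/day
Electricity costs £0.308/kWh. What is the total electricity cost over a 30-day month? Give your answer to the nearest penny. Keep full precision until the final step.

circular saw: 2322 W × 10.3 h × 30 d = 717,498 Wh = 717.5 kWh
television: 62.3 W × 5.2 h × 30 d = 9,719 Wh = 9.719 kWh
refrigerator: 175 W × 3.7 h × 30 d = 19,425 Wh = 19.43 kWh
laptop: 64.6 W × 5.30 h × 30 d = 10,271 Wh = 10.27 kWh
Total energy = 717.5 + 9.719 + 19.43 + 10.27 = 756.9 kWh
Cost = 756.9 kWh × £0.308 = £233.13

£233.13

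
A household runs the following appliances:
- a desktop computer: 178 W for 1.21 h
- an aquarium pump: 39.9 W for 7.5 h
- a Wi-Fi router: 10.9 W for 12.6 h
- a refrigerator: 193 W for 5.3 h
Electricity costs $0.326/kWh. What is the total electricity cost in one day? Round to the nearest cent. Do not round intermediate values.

desktop computer: 178 W × 1.21 h = 215 Wh = 0.2154 kWh
aquarium pump: 39.9 W × 7.5 h = 299 Wh = 0.2993 kWh
Wi-Fi router: 10.9 W × 12.6 h = 137 Wh = 0.1373 kWh
refrigerator: 193 W × 5.3 h = 1,023 Wh = 1.023 kWh
Total energy = 0.2154 + 0.2993 + 0.1373 + 1.023 = 1.675 kWh
Cost = 1.675 kWh × $0.326 = $0.55

$0.55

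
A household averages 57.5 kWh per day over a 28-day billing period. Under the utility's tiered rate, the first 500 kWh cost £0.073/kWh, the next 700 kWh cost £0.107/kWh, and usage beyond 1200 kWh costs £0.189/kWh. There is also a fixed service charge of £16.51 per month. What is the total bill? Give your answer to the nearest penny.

Usage = 57.5 kWh/day × 28 days = 1610 kWh
First 500 kWh × £0.073 = £36.50
Next 700 kWh × £0.107 = £74.90
Remaining 410 kWh × £0.189 = £77.49
Energy charge = £188.89; + service £16.51 = £205.40

£205.40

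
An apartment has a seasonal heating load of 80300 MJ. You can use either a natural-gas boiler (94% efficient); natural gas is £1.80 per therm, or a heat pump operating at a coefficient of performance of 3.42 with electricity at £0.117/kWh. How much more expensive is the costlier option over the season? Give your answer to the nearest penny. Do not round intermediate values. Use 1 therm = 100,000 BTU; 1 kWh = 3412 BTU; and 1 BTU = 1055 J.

£694.34

Heat load = 80300 MJ = 80,300,000,000 J / 1055 = 76,113,744 BTU
Gas: input = 76,113,744 / 0.94 = 80,972,068 BTU = 809.7 therm → 809.7 × £1.80 = £1,457.50
Heat pump: 76,113,744 BTU / 3412 = 22,310 kWh heat; / 3.42 = 6,523 kWh in → × £0.117 = £763.16
Difference = |£1,457.50 − £763.16| = £694.34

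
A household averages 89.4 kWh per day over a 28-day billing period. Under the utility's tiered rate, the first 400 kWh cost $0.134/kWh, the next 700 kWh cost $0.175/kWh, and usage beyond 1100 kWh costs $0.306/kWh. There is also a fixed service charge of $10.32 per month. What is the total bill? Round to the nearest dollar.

$616

Usage = 89.4 kWh/day × 28 days = 2503.2 kWh
First 400 kWh × $0.134 = $53.60
Next 700 kWh × $0.175 = $122.50
Remaining 1403.2 kWh × $0.306 = $429.38
Energy charge = $605.48; + service $10.32 = $615.80 ≈ $616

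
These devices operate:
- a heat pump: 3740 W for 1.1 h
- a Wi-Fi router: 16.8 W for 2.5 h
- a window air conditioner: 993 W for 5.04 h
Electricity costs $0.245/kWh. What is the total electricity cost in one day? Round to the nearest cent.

heat pump: 3740 W × 1.1 h = 4,114 Wh = 4.114 kWh
Wi-Fi router: 16.8 W × 2.5 h = 42 Wh = 0.042 kWh
window air conditioner: 993 W × 5.04 h = 5,005 Wh = 5.005 kWh
Total energy = 4.114 + 0.042 + 5.005 = 9.161 kWh
Cost = 9.161 kWh × $0.245 = $2.24

$2.24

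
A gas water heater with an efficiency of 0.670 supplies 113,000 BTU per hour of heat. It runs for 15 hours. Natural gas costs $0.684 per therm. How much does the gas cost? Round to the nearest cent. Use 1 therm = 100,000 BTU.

Heat delivered = 113,000 BTU/h × 15 h = 1,695,000 BTU
Gas input = 1,695,000 / 0.670 = 2,529,851 BTU
= 2,529,851 / 100,000 = 25.3 therm
Cost = 25.3 × $0.684/therm = $17.30

$17.30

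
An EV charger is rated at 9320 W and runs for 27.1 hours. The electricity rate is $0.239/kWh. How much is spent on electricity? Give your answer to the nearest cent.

$60.36

Energy = 9320 W × 27.1 h = 252,572 Wh = 252.6 kWh
Cost = 252.6 kWh × $0.239/kWh = $60.36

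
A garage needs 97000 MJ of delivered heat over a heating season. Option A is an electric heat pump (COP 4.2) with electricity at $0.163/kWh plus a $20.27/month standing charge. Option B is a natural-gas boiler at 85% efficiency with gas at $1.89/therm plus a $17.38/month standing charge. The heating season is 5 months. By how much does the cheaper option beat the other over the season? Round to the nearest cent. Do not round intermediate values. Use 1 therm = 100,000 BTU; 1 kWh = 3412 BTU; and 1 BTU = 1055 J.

$984.13

Heat load = 97000 MJ = 97,000,000,000 J / 1055 = 91,943,128 BTU
Gas: input = 91,943,128 / 0.85 = 108,168,386 BTU = 1,082 therm → 1,082 × $1.89 = $2,044.38; + 5 × $17.38 standing = $2,131.28
Heat pump: 91,943,128 BTU / 3412 = 26,950 kWh heat; / 4.2 = 6,416 kWh in → × $0.163 = $1,045.80; + 5 × $20.27 standing = $1,147.15
Difference = |$2,131.28 − $1,147.15| = $984.13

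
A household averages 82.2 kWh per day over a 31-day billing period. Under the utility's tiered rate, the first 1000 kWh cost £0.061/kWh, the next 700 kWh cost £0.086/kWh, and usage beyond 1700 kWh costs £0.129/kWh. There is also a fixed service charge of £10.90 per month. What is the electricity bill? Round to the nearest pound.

Usage = 82.2 kWh/day × 31 days = 2548.2 kWh
First 1000 kWh × £0.061 = £61.00
Next 700 kWh × £0.086 = £60.20
Remaining 848.2 kWh × £0.129 = £109.42
Energy charge = £230.62; + service £10.90 = £241.52 ≈ £242

£242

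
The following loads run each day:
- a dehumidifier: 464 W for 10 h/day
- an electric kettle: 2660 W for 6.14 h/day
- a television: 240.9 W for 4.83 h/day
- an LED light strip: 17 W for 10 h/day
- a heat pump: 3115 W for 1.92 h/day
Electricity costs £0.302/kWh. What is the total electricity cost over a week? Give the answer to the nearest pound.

£60

dehumidifier: 464 W × 10 h × 7 d = 32,480 Wh = 32.48 kWh
electric kettle: 2660 W × 6.14 h × 7 d = 114,327 Wh = 114.3 kWh
television: 240.9 W × 4.83 h × 7 d = 8,145 Wh = 8.145 kWh
LED light strip: 17 W × 10 h × 7 d = 1,190 Wh = 1.19 kWh
heat pump: 3115 W × 1.92 h × 7 d = 41,866 Wh = 41.87 kWh
Total energy = 32.48 + 114.3 + 8.145 + 1.19 + 41.87 = 198 kWh
Cost = 198 kWh × £0.302 = £59.80 ≈ £60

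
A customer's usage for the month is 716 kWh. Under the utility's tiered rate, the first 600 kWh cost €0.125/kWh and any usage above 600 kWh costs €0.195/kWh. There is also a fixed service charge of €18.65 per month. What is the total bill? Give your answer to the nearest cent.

First 600 kWh × €0.125 = €75.00
Remaining 116 kWh × €0.195 = €22.62
Energy charge = €97.62; + service €18.65 = €116.27

€116.27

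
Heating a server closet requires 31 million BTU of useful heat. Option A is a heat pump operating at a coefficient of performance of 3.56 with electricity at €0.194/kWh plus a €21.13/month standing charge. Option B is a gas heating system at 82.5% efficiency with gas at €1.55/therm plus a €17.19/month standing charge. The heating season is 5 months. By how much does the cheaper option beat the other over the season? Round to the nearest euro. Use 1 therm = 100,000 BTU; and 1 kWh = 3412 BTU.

Heat load = 31 × 10⁶ BTU = 31,000,000 BTU
Gas: input = 31,000,000 / 0.825 = 37,575,758 BTU = 375.8 therm → 375.8 × €1.55 = €582.42; + 5 × €17.19 standing = €668.37
Heat pump: 31,000,000 BTU / 3412 = 9,086 kWh heat; / 3.56 = 2,552 kWh in → × €0.194 = €495.11; + 5 × €21.13 standing = €600.76
Difference = |€668.37 − €600.76| = €67.61 ≈ €68

€68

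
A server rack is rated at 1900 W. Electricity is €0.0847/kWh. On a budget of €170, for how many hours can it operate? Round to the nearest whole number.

1056 h

Energy budget = €170 / €0.0847 per kWh = 2,007 kWh = 2,007,084 Wh
Runtime = 2,007,084 Wh / 1900 W = 1,056 h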